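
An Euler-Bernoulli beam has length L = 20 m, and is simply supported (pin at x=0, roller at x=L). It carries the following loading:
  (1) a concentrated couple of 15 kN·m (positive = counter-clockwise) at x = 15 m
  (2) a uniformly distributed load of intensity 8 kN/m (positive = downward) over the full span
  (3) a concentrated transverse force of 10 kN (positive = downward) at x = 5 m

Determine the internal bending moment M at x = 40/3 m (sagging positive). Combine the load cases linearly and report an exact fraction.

Load 1 — applied couple M₀=15 kN·m at a=15 m (b=L-a=5):
  M_1 = M₀x/L  [x≤a] = 15·(40/3)/20 = 10 kN·m
Load 2 — uniform load w=8 kN/m over full span:
  M_2 = wx(L-x)/2 = 8·(40/3)·(20-(40/3))/2 = 3200/9 kN·m
Load 3 — point force P=10 kN at a=5 m (b=L-a=15):
  M_3 = Pa(L-x)/L  [x>a] = 10·5·(20-(40/3))/20 = 50/3 kN·m
Superposition: M = Σ M_i = 3440/9 kN·m ≈ 382.222222 kN·m

M(40/3) = 3440/9 kN·m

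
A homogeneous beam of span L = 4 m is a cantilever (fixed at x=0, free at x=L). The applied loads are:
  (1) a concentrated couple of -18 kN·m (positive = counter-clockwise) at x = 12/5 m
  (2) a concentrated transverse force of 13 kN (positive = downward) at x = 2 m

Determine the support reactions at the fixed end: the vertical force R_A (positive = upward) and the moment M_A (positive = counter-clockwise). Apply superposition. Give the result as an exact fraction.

Load 1 — applied couple M₀=-18 kN·m at a=12/5 m (b=L-a=8/5):
  R_A = 0 kN
  M_A = -M₀ = -(-18) = 18 kN·m
Load 2 — point force P=13 kN at a=2 m (b=L-a=2):
  R_A = P = 13 kN
  M_A = Pa = 13·2 = 26 kN·m
Superposition: R_A = 13 kN, M_A = 44 kN·m

R_A = 13 kN, M_A = 44 kN·m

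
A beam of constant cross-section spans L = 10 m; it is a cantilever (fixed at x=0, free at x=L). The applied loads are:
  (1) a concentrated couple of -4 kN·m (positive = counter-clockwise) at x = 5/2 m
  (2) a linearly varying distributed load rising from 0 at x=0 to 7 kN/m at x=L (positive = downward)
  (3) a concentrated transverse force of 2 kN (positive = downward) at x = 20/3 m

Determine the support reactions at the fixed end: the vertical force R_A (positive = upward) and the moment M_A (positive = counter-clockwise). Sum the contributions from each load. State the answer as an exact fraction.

Load 1 — applied couple M₀=-4 kN·m at a=5/2 m (b=L-a=15/2):
  R_A = 0 kN
  M_A = -M₀ = -(-4) = 4 kN·m
Load 2 — triangular load w₀=7 kN/m (0→w₀ over full span):
  R_A = w₀L/2 = 7·10/2 = 35 kN
  M_A = w₀L²/3 = 7·10²/3 = 700/3 kN·m
Load 3 — point force P=2 kN at a=20/3 m (b=L-a=10/3):
  R_A = P = 2 kN
  M_A = Pa = 2·(20/3) = 40/3 kN·m
Superposition: R_A = 37 kN, M_A = 752/3 kN·m

R_A = 37 kN, M_A = 752/3 kN·m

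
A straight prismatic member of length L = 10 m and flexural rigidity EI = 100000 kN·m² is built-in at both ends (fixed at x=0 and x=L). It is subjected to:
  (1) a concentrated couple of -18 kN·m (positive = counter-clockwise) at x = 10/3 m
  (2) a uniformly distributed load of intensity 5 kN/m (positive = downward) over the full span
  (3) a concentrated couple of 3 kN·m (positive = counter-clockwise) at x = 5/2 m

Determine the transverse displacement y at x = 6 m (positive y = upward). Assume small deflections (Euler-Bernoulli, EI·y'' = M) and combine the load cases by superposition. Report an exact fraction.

y(6) = -277/200000 m

Load 1 — applied couple M₀=-18 kN·m at a=10/3 m (b=L-a=20/3):
  y_1 = (R_Ax³/6 - M_Ax²/2 - M₀(x-a)²/2)/EI  [x>a] with R_A=-12/5, M_A=0 = ((-12/5)·6³/6 - 0·6²/2 - (-18)·(6-(10/3))²/2)/100000 = -7/31250 m
Load 2 — uniform load w=5 kN/m over full span:
  y_2 = -wx²(L-x)²/(24EI) = -5·6²·(10-6)²/(24·100000) = -3/2500 m
Load 3 — applied couple M₀=3 kN·m at a=5/2 m (b=L-a=15/2):
  y_3 = (R_Ax³/6 - M_Ax²/2 - M₀(x-a)²/2)/EI  [x>a] with R_A=27/80, M_A=-9/16 = ((27/80)·6³/6 - (-9/16)·6²/2 - 3·(6-(5/2))²/2)/100000 = 39/1000000 m
Superposition: y = Σ y_i = -277/200000 m ≈ -0.001385 m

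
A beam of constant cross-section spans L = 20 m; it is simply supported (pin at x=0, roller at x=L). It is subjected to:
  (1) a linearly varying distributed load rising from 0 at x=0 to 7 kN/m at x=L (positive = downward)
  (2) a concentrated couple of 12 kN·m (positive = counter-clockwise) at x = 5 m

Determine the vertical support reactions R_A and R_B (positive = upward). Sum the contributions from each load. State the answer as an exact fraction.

R_A = 359/15 kN, R_B = 691/15 kN

Load 1 — triangular load w₀=7 kN/m (0→w₀ over full span):
  R_A = w₀L/6 = 7·20/6 = 70/3 kN
  R_B = w₀L/3 = 7·20/3 = 140/3 kN
Load 2 — applied couple M₀=12 kN·m at a=5 m (b=L-a=15):
  R_A = M₀/L = 12/20 = 3/5 kN
  R_B = -M₀/L = -12/20 = -3/5 kN
Superposition: R_A = 359/15 kN, R_B = 691/15 kN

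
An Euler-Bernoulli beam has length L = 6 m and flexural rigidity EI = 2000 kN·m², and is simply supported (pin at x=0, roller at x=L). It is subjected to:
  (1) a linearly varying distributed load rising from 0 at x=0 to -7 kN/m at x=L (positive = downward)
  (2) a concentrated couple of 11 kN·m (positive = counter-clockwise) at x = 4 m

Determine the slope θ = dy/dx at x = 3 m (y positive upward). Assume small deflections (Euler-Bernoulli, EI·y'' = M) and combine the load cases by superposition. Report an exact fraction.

θ(3) = 661/480000 rad

Load 1 — triangular load w₀=-7 kN/m (0→w₀ over full span):
  θ_1 = -w₀(7L⁴-30L²x²+15x⁴)/(360LEI) = -(-7)·(7·6⁴-30·6²·3²+15·3⁴)/(360·6·2000) = 147/160000 rad
Load 2 — applied couple M₀=11 kN·m at a=4 m (b=L-a=2):
  θ_2 = (M₀x²/(2L)+C₁)/EI  [x≤a] with C₁=M₀(3b²-L²)/(6L)=-22/3 = (11·3²/(2·6)+(-22/3))/2000 = 11/24000 rad
Superposition: θ = Σ θ_i = 661/480000 rad ≈ 0.001377 rad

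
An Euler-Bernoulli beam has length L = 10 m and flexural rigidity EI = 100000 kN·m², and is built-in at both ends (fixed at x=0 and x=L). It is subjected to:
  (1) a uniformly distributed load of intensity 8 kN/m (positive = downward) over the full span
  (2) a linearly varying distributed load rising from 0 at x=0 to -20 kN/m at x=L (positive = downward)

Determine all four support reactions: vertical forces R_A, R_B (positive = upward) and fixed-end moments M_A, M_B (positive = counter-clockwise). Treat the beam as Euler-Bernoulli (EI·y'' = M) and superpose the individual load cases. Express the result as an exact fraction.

R_A = 10 kN, M_A = 0 kN·m, R_B = -30 kN, M_B = 100/3 kN·m

Load 1 — uniform load w=8 kN/m over full span:
  R_A = wL/2 = 8·10/2 = 40 kN
  M_A = wL²/12 = 8·10²/12 = 200/3 kN·m
  R_B = wL/2 = 8·10/2 = 40 kN
  M_B = -wL²/12 = -8·10²/12 = -200/3 kN·m
Load 2 — triangular load w₀=-20 kN/m (0→w₀ over full span):
  R_A = 3w₀L/20 = 3·(-20)·10/20 = -30 kN
  M_A = w₀L²/30 = (-20)·10²/30 = -200/3 kN·m
  R_B = 7w₀L/20 = 7·(-20)·10/20 = -70 kN
  M_B = -w₀L²/20 = -(-20)·10²/20 = 100 kN·m
Superposition: R_A = 10 kN, M_A = 0 kN·m, R_B = -30 kN, M_B = 100/3 kN·m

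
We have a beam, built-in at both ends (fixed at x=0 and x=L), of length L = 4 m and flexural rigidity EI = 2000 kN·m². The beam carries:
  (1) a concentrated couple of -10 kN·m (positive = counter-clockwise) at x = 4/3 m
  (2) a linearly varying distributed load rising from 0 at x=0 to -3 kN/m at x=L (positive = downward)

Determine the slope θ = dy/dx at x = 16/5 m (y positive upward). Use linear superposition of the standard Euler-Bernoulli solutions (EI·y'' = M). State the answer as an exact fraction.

Load 1 — applied couple M₀=-10 kN·m at a=4/3 m (b=L-a=8/3):
  θ_1 = (R_Ax²/2 - M_Ax - M₀(x-a))/EI  [x>a] with R_A=-10/3, M_A=0 = ((-10/3)·(16/5)²/2 - 0·(16/5) - (-10)·((16/5)-(4/3)))/2000 = 1/1250 rad
Load 2 — triangular load w₀=-3 kN/m (0→w₀ over full span):
  θ_2 = -w₀(2x(L-x)(L-2x)(x+2L)+x²(L-x)²)/(120LEI) = -(-3)·(2·(16/5)·(4-(16/5))·(4-2·(16/5))·((16/5)+2·4)+(16/5)²·(4-(16/5))²)/(120·4·2000) = -32/78125 rad
Superposition: θ = Σ θ_i = 61/156250 rad ≈ 0.000390 rad

θ(16/5) = 61/156250 rad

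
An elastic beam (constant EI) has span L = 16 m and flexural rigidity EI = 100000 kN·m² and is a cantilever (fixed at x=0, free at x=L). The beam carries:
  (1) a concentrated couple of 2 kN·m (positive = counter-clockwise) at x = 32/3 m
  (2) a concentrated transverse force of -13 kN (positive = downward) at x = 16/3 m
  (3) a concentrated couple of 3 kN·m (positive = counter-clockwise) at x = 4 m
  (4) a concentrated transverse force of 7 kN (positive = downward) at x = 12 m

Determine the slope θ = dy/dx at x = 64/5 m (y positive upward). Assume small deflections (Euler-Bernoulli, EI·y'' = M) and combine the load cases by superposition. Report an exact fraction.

θ(64/5) = -643/225000 rad

Load 1 — applied couple M₀=2 kN·m at a=32/3 m (b=L-a=16/3):
  θ_1 = M₀a/EI  [x>a] = 2·(32/3)/100000 = 2/9375 rad
Load 2 — point force P=-13 kN at a=16/3 m (b=L-a=32/3):
  θ_2 = -Pa²/(2EI)  [x>a] = -(-13)·(16/3)²/(2·100000) = 52/28125 rad
Load 3 — applied couple M₀=3 kN·m at a=4 m (b=L-a=12):
  θ_3 = M₀a/EI  [x>a] = 3·4/100000 = 3/25000 rad
Load 4 — point force P=7 kN at a=12 m (b=L-a=4):
  θ_4 = -Pa²/(2EI)  [x>a] = -7·12²/(2·100000) = -63/12500 rad
Superposition: θ = Σ θ_i = -643/225000 rad ≈ -0.002858 rad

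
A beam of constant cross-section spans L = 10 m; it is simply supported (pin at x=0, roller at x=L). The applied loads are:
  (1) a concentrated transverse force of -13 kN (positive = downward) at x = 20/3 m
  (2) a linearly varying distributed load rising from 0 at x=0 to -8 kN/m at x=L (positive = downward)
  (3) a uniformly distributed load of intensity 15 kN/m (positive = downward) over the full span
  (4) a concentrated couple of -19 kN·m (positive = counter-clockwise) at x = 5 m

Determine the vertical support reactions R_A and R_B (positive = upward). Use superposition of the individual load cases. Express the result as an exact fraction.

Load 1 — point force P=-13 kN at a=20/3 m (b=L-a=10/3):
  R_A = Pb/L = (-13)·(10/3)/10 = -13/3 kN
  R_B = Pa/L = (-13)·(20/3)/10 = -26/3 kN
Load 2 — triangular load w₀=-8 kN/m (0→w₀ over full span):
  R_A = w₀L/6 = (-8)·10/6 = -40/3 kN
  R_B = w₀L/3 = (-8)·10/3 = -80/3 kN
Load 3 — uniform load w=15 kN/m over full span:
  R_A = wL/2 = 15·10/2 = 75 kN
  R_B = wL/2 = 15·10/2 = 75 kN
Load 4 — applied couple M₀=-19 kN·m at a=5 m (b=L-a=5):
  R_A = M₀/L = (-19)/10 = -19/10 kN
  R_B = -M₀/L = -(-19)/10 = 19/10 kN
Superposition: R_A = 1663/30 kN, R_B = 1247/30 kN

R_A = 1663/30 kN, R_B = 1247/30 kN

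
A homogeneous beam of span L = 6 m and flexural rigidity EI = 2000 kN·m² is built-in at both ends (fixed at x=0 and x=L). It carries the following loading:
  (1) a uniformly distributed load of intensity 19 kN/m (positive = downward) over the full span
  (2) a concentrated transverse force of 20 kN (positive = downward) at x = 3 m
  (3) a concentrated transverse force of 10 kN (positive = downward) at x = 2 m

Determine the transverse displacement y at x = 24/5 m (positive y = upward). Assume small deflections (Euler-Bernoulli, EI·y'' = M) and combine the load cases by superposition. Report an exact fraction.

Load 1 — uniform load w=19 kN/m over full span:
  y_1 = -wx²(L-x)²/(24EI) = -19·(24/5)²·(6-(24/5))²/(24·2000) = -1026/78125 m
Load 2 — point force P=20 kN at a=3 m (b=L-a=3):
  y_2 = -Pa²(L-x)²(3bL-(3b+a)(L-x))/(6L³EI)  [x>a] = -20·3²·(6-(24/5))²·(3·3·6-(3·3+3)·(6-(24/5)))/(6·6³·2000) = -99/25000 m
Load 3 — point force P=10 kN at a=2 m (b=L-a=4):
  y_3 = -Pa²(L-x)²(3bL-(3b+a)(L-x))/(6L³EI)  [x>a] = -10·2²·(6-(24/5))²·(3·4·6-(3·4+2)·(6-(24/5)))/(6·6³·2000) = -23/18750 m
Superposition: y = Σ y_i = -34349/1875000 m ≈ -0.018319 m

y(24/5) = -34349/1875000 m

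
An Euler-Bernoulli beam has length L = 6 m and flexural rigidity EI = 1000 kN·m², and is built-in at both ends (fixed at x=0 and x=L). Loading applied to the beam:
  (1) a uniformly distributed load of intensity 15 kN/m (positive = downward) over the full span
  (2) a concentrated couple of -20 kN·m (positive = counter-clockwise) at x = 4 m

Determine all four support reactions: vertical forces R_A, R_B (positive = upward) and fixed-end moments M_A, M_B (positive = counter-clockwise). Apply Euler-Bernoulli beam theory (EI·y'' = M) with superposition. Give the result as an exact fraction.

R_A = 365/9 kN, M_A = 115/3 kN·m, R_B = 445/9 kN, M_B = -45 kN·m

Load 1 — uniform load w=15 kN/m over full span:
  R_A = wL/2 = 15·6/2 = 45 kN
  M_A = wL²/12 = 15·6²/12 = 45 kN·m
  R_B = wL/2 = 15·6/2 = 45 kN
  M_B = -wL²/12 = -15·6²/12 = -45 kN·m
Load 2 — applied couple M₀=-20 kN·m at a=4 m (b=L-a=2):
  R_A = 6M₀ab/L³ = 6·(-20)·4·2/6³ = -40/9 kN
  M_A = M₀b(2a-b)/L² = (-20)·2·(2·4-2)/6² = -20/3 kN·m
  R_B = -6M₀ab/L³ = -6·(-20)·4·2/6³ = 40/9 kN
  M_B = M₀a(2b-a)/L² = (-20)·4·(2·2-4)/6² = 0 kN·m
Superposition: R_A = 365/9 kN, M_A = 115/3 kN·m, R_B = 445/9 kN, M_B = -45 kN·m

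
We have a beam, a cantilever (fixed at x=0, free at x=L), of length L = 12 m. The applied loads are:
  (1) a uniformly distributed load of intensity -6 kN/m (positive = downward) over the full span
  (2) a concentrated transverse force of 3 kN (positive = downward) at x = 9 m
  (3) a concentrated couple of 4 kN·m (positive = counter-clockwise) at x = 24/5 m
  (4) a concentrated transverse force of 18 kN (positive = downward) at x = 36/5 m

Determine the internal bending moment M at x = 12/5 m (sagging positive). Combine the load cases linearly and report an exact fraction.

Load 1 — uniform load w=-6 kN/m over full span:
  M_1 = -w(L-x)²/2 = -(-6)·(12-(12/5))²/2 = 6912/25 kN·m
Load 2 — point force P=3 kN at a=9 m (b=L-a=3):
  M_2 = -P(a-x)  [x≤a] = -3·(9-(12/5)) = -99/5 kN·m
Load 3 — applied couple M₀=4 kN·m at a=24/5 m (b=L-a=36/5):
  M_3 = M₀  [x≤a] = 4 = 4 kN·m
Load 4 — point force P=18 kN at a=36/5 m (b=L-a=24/5):
  M_4 = -P(a-x)  [x≤a] = -18·((36/5)-(12/5)) = -432/5 kN·m
Superposition: M = Σ M_i = 4357/25 kN·m ≈ 174.280000 kN·m

M(12/5) = 4357/25 kN·m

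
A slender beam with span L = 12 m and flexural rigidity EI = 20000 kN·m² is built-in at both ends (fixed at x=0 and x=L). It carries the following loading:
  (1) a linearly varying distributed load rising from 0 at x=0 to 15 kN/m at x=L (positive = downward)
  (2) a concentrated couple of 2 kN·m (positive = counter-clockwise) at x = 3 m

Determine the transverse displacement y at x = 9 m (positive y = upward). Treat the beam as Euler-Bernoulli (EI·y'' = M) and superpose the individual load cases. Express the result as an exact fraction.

y(9) = -1989/160000 m

Load 1 — triangular load w₀=15 kN/m (0→w₀ over full span):
  y_1 = -w₀x²(L-x)²(x+2L)/(120LEI) = -15·9²·(12-9)²·(9+2·12)/(120·12·20000) = -8019/640000 m
Load 2 — applied couple M₀=2 kN·m at a=3 m (b=L-a=9):
  y_2 = (R_Ax³/6 - M_Ax²/2 - M₀(x-a)²/2)/EI  [x>a] with R_A=3/16, M_A=-3/8 = ((3/16)·9³/6 - (-3/8)·9²/2 - 2·(9-3)²/2)/20000 = 63/640000 m
Superposition: y = Σ y_i = -1989/160000 m ≈ -0.012431 m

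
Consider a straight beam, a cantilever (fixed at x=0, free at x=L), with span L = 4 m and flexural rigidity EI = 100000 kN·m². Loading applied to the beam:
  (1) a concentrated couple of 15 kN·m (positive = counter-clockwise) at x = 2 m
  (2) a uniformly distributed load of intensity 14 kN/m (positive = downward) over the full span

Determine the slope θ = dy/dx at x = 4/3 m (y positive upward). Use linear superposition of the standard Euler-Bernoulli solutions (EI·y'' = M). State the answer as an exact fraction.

Load 1 — applied couple M₀=15 kN·m at a=2 m (b=L-a=2):
  θ_1 = M₀x/EI  [x≤a] = 15·(4/3)/100000 = 1/5000 rad
Load 2 — uniform load w=14 kN/m over full span:
  θ_2 = -wx(x²-3Lx+3L²)/(6EI) = -14·(4/3)·((4/3)²-3·4·(4/3)+3·4²)/(6·100000) = -266/253125 rad
Superposition: θ = Σ θ_i = -1723/2025000 rad ≈ -0.000851 rad

θ(4/3) = -1723/2025000 rad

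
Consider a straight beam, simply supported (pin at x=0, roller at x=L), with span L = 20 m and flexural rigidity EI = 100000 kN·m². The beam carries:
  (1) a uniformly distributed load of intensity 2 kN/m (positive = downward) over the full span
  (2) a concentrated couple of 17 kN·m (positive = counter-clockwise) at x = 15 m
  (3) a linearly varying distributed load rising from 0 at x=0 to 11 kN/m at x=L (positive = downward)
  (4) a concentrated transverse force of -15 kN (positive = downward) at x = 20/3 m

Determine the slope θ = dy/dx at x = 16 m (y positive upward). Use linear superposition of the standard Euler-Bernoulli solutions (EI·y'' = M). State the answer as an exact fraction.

Load 1 — uniform load w=2 kN/m over full span:
  θ_1 = -w(L³-6Lx²+4x³)/(24EI) = -2·(20³-6·20·16²+4·16³)/(24·100000) = 33/6250 rad
Load 2 — applied couple M₀=17 kN·m at a=15 m (b=L-a=5):
  θ_2 = (M₀x²/(2L)-M₀(x-a)+C₁)/EI  [x>a] with C₁=M₀(3b²-L²)/(6L)=-1105/24 = (17·16²/(2·20)-17·(16-15)+(-1105/24))/100000 = 5491/12000000 rad
Load 3 — triangular load w₀=11 kN/m (0→w₀ over full span):
  θ_3 = -w₀(7L⁴-30L²x²+15x⁴)/(360LEI) = -11·(7·20⁴-30·20²·16²+15·16⁴)/(360·20·100000) = 8327/562500 rad
Load 4 — point force P=-15 kN at a=20/3 m (b=L-a=40/3):
  θ_4 = -Pa(2L²-6Lx+3x²+a²)/(6LEI)  [x>a] = -(-15)·(20/3)·(2·20²-6·20·16+3·16²+(20/3)²)/(6·20·100000) = -173/67500 rad
Superposition: θ = Σ θ_i = 1941643/108000000 rad ≈ 0.017978 rad

θ(16) = 1941643/108000000 rad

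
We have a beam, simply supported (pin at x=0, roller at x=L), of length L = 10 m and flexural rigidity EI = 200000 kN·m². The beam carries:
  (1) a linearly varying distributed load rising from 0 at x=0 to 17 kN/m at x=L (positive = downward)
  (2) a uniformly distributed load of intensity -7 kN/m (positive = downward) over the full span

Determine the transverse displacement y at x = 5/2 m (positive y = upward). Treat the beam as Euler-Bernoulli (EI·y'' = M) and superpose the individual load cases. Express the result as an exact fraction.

y(5/2) = -257/491520 m

Load 1 — triangular load w₀=17 kN/m (0→w₀ over full span):
  y_1 = -w₀x(7L⁴-10L²x²+3x⁴)/(360LEI) = -17·(5/2)·(7·10⁴-10·10²·(5/2)²+3·(5/2)⁴)/(360·10·200000) = -1853/491520 m
Load 2 — uniform load w=-7 kN/m over full span:
  y_2 = -wx(L³-2Lx²+x³)/(24EI) = -(-7)·(5/2)·(10³-2·10·(5/2)²+(5/2)³)/(24·200000) = 133/40960 m
Superposition: y = Σ y_i = -257/491520 m ≈ -0.000523 m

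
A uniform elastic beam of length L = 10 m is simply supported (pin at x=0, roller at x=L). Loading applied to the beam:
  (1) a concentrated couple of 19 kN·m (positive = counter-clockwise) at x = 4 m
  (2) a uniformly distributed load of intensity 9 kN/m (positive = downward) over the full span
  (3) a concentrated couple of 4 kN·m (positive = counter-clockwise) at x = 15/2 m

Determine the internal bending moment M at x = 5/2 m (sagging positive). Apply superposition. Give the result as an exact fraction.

M(5/2) = 721/8 kN·m

Load 1 — applied couple M₀=19 kN·m at a=4 m (b=L-a=6):
  M_1 = M₀x/L  [x≤a] = 19·(5/2)/10 = 19/4 kN·m
Load 2 — uniform load w=9 kN/m over full span:
  M_2 = wx(L-x)/2 = 9·(5/2)·(10-(5/2))/2 = 675/8 kN·m
Load 3 — applied couple M₀=4 kN·m at a=15/2 m (b=L-a=5/2):
  M_3 = M₀x/L  [x≤a] = 4·(5/2)/10 = 1 kN·m
Superposition: M = Σ M_i = 721/8 kN·m ≈ 90.125000 kN·m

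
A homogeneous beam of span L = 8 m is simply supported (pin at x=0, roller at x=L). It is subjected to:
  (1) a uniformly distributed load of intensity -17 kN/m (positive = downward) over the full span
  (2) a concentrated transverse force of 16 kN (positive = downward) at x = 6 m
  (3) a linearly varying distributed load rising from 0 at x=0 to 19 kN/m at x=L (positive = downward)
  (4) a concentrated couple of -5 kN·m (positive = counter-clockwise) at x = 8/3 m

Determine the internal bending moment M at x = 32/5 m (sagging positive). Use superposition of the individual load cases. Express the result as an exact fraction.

M(32/5) = -1059/125 kN·m

Load 1 — uniform load w=-17 kN/m over full span:
  M_1 = wx(L-x)/2 = (-17)·(32/5)·(8-(32/5))/2 = -2176/25 kN·m
Load 2 — point force P=16 kN at a=6 m (b=L-a=2):
  M_2 = Pa(L-x)/L  [x>a] = 16·6·(8-(32/5))/8 = 96/5 kN·m
Load 3 — triangular load w₀=19 kN/m (0→w₀ over full span):
  M_3 = w₀Lx/6 - w₀x³/(6L) = 19·8·(32/5)/6 - 19·(32/5)³/(6·8) = 7296/125 kN·m
Load 4 — applied couple M₀=-5 kN·m at a=8/3 m (b=L-a=16/3):
  M_4 = M₀x/L - M₀  [x>a] = (-5)·(32/5)/8 - (-5) = 1 kN·m
Superposition: M = Σ M_i = -1059/125 kN·m ≈ -8.472000 kN·m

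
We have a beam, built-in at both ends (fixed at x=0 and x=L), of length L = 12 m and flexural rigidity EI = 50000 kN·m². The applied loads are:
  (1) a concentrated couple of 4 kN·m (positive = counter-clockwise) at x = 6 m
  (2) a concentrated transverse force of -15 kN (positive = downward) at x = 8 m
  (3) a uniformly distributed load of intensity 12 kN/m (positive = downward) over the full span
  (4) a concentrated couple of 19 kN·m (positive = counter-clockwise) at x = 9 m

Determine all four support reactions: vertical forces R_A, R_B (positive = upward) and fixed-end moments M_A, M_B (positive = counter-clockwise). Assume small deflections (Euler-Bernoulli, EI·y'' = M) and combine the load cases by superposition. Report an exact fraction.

Load 1 — applied couple M₀=4 kN·m at a=6 m (b=L-a=6):
  R_A = 6M₀ab/L³ = 6·4·6·6/12³ = 1/2 kN
  M_A = M₀b(2a-b)/L² = 4·6·(2·6-6)/12² = 1 kN·m
  R_B = -6M₀ab/L³ = -6·4·6·6/12³ = -1/2 kN
  M_B = M₀a(2b-a)/L² = 4·6·(2·6-6)/12² = 1 kN·m
Load 2 — point force P=-15 kN at a=8 m (b=L-a=4):
  R_A = Pb²(3a+b)/L³ = (-15)·4²·(3·8+4)/12³ = -35/9 kN
  M_A = Pab²/L² = (-15)·8·4²/12² = -40/3 kN·m
  R_B = Pa²(a+3b)/L³ = (-15)·8²·(8+3·4)/12³ = -100/9 kN
  M_B = -Pa²b/L² = -(-15)·8²·4/12² = 80/3 kN·m
Load 3 — uniform load w=12 kN/m over full span:
  R_A = wL/2 = 12·12/2 = 72 kN
  M_A = wL²/12 = 12·12²/12 = 144 kN·m
  R_B = wL/2 = 12·12/2 = 72 kN
  M_B = -wL²/12 = -12·12²/12 = -144 kN·m
Load 4 — applied couple M₀=19 kN·m at a=9 m (b=L-a=3):
  R_A = 6M₀ab/L³ = 6·19·9·3/12³ = 57/32 kN
  M_A = M₀b(2a-b)/L² = 19·3·(2·9-3)/12² = 95/16 kN·m
  R_B = -6M₀ab/L³ = -6·19·9·3/12³ = -57/32 kN
  M_B = M₀a(2b-a)/L² = 19·9·(2·3-9)/12² = -57/16 kN·m
Superposition: R_A = 20273/288 kN, M_A = 6605/48 kN·m, R_B = 16879/288 kN, M_B = -5755/48 kN·m

R_A = 20273/288 kN, M_A = 6605/48 kN·m, R_B = 16879/288 kN, M_B = -5755/48 kN·m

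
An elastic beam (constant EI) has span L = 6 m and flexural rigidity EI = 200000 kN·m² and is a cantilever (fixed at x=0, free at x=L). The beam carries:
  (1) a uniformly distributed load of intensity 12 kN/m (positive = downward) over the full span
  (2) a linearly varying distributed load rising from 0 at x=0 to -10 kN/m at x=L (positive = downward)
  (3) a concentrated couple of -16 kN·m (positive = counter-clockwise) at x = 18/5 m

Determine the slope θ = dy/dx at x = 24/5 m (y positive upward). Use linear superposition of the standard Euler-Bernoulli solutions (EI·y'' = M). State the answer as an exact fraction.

Load 1 — uniform load w=12 kN/m over full span:
  θ_1 = -wx(x²-3Lx+3L²)/(6EI) = -12·(24/5)·((24/5)²-3·6·(24/5)+3·6²)/(6·200000) = -837/390625 rad
Load 2 — triangular load w₀=-10 kN/m (0→w₀ over full span):
  θ_2 = (w₀Lx²/4-w₀L²x/3-w₀x⁴/(24L))/EI = ((-10)·6·(24/5)²/4-(-10)·6²·(24/5)/3-(-10)·(24/5)⁴/(24·6))/200000 = 522/390625 rad
Load 3 — applied couple M₀=-16 kN·m at a=18/5 m (b=L-a=12/5):
  θ_3 = M₀a/EI  [x>a] = (-16)·(18/5)/200000 = -9/31250 rad
Superposition: θ = Σ θ_i = -171/156250 rad ≈ -0.001094 rad

θ(24/5) = -171/156250 rad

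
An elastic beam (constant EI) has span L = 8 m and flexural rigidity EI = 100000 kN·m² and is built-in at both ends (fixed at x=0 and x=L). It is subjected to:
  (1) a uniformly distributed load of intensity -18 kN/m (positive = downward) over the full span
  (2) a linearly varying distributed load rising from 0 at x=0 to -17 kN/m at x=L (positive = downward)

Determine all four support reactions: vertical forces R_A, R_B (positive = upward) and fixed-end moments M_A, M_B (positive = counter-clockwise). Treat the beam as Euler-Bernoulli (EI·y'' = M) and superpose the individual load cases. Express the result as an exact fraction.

R_A = -462/5 kN, M_A = -1984/15 kN·m, R_B = -598/5 kN, M_B = 752/5 kN·m

Load 1 — uniform load w=-18 kN/m over full span:
  R_A = wL/2 = (-18)·8/2 = -72 kN
  M_A = wL²/12 = (-18)·8²/12 = -96 kN·m
  R_B = wL/2 = (-18)·8/2 = -72 kN
  M_B = -wL²/12 = -(-18)·8²/12 = 96 kN·m
Load 2 — triangular load w₀=-17 kN/m (0→w₀ over full span):
  R_A = 3w₀L/20 = 3·(-17)·8/20 = -102/5 kN
  M_A = w₀L²/30 = (-17)·8²/30 = -544/15 kN·m
  R_B = 7w₀L/20 = 7·(-17)·8/20 = -238/5 kN
  M_B = -w₀L²/20 = -(-17)·8²/20 = 272/5 kN·m
Superposition: R_A = -462/5 kN, M_A = -1984/15 kN·m, R_B = -598/5 kN, M_B = 752/5 kN·m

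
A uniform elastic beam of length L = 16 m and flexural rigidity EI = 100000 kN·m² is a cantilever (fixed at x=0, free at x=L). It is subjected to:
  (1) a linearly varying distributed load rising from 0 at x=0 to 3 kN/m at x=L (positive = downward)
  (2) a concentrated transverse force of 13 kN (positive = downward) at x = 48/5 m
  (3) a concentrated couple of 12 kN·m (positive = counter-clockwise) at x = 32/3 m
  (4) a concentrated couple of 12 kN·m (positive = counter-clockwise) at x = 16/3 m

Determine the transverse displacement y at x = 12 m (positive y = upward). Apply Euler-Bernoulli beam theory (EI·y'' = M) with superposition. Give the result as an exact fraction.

y(12) = -737329/4687500 m

Load 1 — triangular load w₀=3 kN/m (0→w₀ over full span):
  y_1 = (w₀Lx³/12-w₀L²x²/6-w₀x⁵/(120L))/EI = (3·16·12³/12-3·16²·12²/6-3·12⁵/(120·16))/100000 = -7443/62500 m
Load 2 — point force P=13 kN at a=48/5 m (b=L-a=32/5):
  y_2 = -Pa²(3x-a)/(6EI)  [x>a] = -13·(48/5)²·(3·12-(48/5))/(6·100000) = -20592/390625 m
Load 3 — applied couple M₀=12 kN·m at a=32/3 m (b=L-a=16/3):
  y_3 = M₀a(2x-a)/(2EI)  [x>a] = 12·(32/3)·(2·12-(32/3))/(2·100000) = 16/1875 m
Load 4 — applied couple M₀=12 kN·m at a=16/3 m (b=L-a=32/3):
  y_4 = M₀a(2x-a)/(2EI)  [x>a] = 12·(16/3)·(2·12-(16/3))/(2·100000) = 56/9375 m
Superposition: y = Σ y_i = -737329/4687500 m ≈ -0.157297 m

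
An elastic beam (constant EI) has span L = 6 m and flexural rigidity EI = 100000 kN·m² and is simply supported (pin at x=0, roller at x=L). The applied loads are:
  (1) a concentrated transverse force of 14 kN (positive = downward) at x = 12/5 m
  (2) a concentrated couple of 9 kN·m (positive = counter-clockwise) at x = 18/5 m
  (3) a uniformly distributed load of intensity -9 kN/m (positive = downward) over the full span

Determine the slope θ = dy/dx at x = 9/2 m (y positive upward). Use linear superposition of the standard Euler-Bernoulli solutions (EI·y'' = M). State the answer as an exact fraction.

Load 1 — point force P=14 kN at a=12/5 m (b=L-a=18/5):
  θ_1 = -Pa(2L²-6Lx+3x²+a²)/(6LEI)  [x>a] = -14·(12/5)·(2·6²-6·6·(9/2)+3·(9/2)²+(12/5)²)/(6·6·100000) = 5481/25000000 rad
Load 2 — applied couple M₀=9 kN·m at a=18/5 m (b=L-a=12/5):
  θ_2 = (M₀x²/(2L)-M₀(x-a)+C₁)/EI  [x>a] with C₁=M₀(3b²-L²)/(6L)=-117/25 = (9·(9/2)²/(2·6)-9·((9/2)-(18/5))+(-117/25))/100000 = 963/40000000 rad
Load 3 — uniform load w=-9 kN/m over full span:
  θ_3 = -w(L³-6Lx²+4x³)/(24EI) = -(-9)·(6³-6·6·(9/2)²+4·(9/2)³)/(24·100000) = -891/1600000 rad
Superposition: θ = Σ θ_i = -7839/25000000 rad ≈ -0.000314 rad

θ(9/2) = -7839/25000000 rad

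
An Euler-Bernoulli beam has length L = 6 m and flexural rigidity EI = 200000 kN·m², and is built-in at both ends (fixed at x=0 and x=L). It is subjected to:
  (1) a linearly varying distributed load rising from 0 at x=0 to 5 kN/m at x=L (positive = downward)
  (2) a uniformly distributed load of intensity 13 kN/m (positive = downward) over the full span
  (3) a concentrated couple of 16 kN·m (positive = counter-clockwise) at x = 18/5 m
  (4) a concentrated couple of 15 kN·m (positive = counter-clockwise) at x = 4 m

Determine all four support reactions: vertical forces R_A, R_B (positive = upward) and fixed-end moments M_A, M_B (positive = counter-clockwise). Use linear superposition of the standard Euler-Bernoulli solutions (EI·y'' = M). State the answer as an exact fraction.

R_A = 7601/150 kN, M_A = 1378/25 kN·m, R_B = 6349/150 kN, M_B = -1152/25 kN·m

Load 1 — triangular load w₀=5 kN/m (0→w₀ over full span):
  R_A = 3w₀L/20 = 3·5·6/20 = 9/2 kN
  M_A = w₀L²/30 = 5·6²/30 = 6 kN·m
  R_B = 7w₀L/20 = 7·5·6/20 = 21/2 kN
  M_B = -w₀L²/20 = -5·6²/20 = -9 kN·m
Load 2 — uniform load w=13 kN/m over full span:
  R_A = wL/2 = 13·6/2 = 39 kN
  M_A = wL²/12 = 13·6²/12 = 39 kN·m
  R_B = wL/2 = 13·6/2 = 39 kN
  M_B = -wL²/12 = -13·6²/12 = -39 kN·m
Load 3 — applied couple M₀=16 kN·m at a=18/5 m (b=L-a=12/5):
  R_A = 6M₀ab/L³ = 6·16·(18/5)·(12/5)/6³ = 96/25 kN
  M_A = M₀b(2a-b)/L² = 16·(12/5)·(2·(18/5)-(12/5))/6² = 128/25 kN·m
  R_B = -6M₀ab/L³ = -6·16·(18/5)·(12/5)/6³ = -96/25 kN
  M_B = M₀a(2b-a)/L² = 16·(18/5)·(2·(12/5)-(18/5))/6² = 48/25 kN·m
Load 4 — applied couple M₀=15 kN·m at a=4 m (b=L-a=2):
  R_A = 6M₀ab/L³ = 6·15·4·2/6³ = 10/3 kN
  M_A = M₀b(2a-b)/L² = 15·2·(2·4-2)/6² = 5 kN·m
  R_B = -6M₀ab/L³ = -6·15·4·2/6³ = -10/3 kN
  M_B = M₀a(2b-a)/L² = 15·4·(2·2-4)/6² = 0 kN·m
Superposition: R_A = 7601/150 kN, M_A = 1378/25 kN·m, R_B = 6349/150 kN, M_B = -1152/25 kN·m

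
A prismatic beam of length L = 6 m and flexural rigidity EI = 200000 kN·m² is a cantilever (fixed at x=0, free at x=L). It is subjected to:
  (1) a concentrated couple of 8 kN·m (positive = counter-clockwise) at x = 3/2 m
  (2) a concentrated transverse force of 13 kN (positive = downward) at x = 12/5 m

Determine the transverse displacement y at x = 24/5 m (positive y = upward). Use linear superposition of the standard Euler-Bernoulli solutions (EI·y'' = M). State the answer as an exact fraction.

Load 1 — applied couple M₀=8 kN·m at a=3/2 m (b=L-a=9/2):
  y_1 = M₀a(2x-a)/(2EI)  [x>a] = 8·(3/2)·(2·(24/5)-(3/2))/(2·200000) = 243/1000000 m
Load 2 — point force P=13 kN at a=12/5 m (b=L-a=18/5):
  y_2 = -Pa²(3x-a)/(6EI)  [x>a] = -13·(12/5)²·(3·(24/5)-(12/5))/(6·200000) = -117/156250 m
Superposition: y = Σ y_i = -2529/5000000 m ≈ -0.000506 m

y(24/5) = -2529/5000000 m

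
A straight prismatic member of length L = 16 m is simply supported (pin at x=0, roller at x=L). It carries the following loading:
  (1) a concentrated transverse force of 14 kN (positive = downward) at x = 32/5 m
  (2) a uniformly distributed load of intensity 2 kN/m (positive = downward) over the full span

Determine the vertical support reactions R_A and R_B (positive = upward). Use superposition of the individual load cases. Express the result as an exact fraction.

R_A = 122/5 kN, R_B = 108/5 kN

Load 1 — point force P=14 kN at a=32/5 m (b=L-a=48/5):
  R_A = Pb/L = 14·(48/5)/16 = 42/5 kN
  R_B = Pa/L = 14·(32/5)/16 = 28/5 kN
Load 2 — uniform load w=2 kN/m over full span:
  R_A = wL/2 = 2·16/2 = 16 kN
  R_B = wL/2 = 2·16/2 = 16 kN
Superposition: R_A = 122/5 kN, R_B = 108/5 kN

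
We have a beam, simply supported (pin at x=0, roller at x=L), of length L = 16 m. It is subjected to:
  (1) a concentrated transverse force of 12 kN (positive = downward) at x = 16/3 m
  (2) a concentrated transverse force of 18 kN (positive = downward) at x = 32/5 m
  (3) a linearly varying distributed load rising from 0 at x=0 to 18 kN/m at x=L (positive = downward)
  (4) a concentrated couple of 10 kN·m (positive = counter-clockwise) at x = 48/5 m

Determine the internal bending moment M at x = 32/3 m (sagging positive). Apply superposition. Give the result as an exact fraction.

M(32/3) = 15338/45 kN·m

Load 1 — point force P=12 kN at a=16/3 m (b=L-a=32/3):
  M_1 = Pa(L-x)/L  [x>a] = 12·(16/3)·(16-(32/3))/16 = 64/3 kN·m
Load 2 — point force P=18 kN at a=32/5 m (b=L-a=48/5):
  M_2 = Pa(L-x)/L  [x>a] = 18·(32/5)·(16-(32/3))/16 = 192/5 kN·m
Load 3 — triangular load w₀=18 kN/m (0→w₀ over full span):
  M_3 = w₀Lx/6 - w₀x³/(6L) = 18·16·(32/3)/6 - 18·(32/3)³/(6·16) = 2560/9 kN·m
Load 4 — applied couple M₀=10 kN·m at a=48/5 m (b=L-a=32/5):
  M_4 = M₀x/L - M₀  [x>a] = 10·(32/3)/16 - 10 = -10/3 kN·m
Superposition: M = Σ M_i = 15338/45 kN·m ≈ 340.844444 kN·m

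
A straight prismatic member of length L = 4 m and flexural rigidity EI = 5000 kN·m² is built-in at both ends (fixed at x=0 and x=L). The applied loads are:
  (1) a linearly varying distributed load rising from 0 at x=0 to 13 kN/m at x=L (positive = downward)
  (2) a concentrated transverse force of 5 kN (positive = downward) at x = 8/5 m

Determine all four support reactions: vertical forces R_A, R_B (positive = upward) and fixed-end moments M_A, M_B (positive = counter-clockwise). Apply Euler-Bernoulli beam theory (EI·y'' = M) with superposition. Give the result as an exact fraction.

Load 1 — triangular load w₀=13 kN/m (0→w₀ over full span):
  R_A = 3w₀L/20 = 3·13·4/20 = 39/5 kN
  M_A = w₀L²/30 = 13·4²/30 = 104/15 kN·m
  R_B = 7w₀L/20 = 7·13·4/20 = 91/5 kN
  M_B = -w₀L²/20 = -13·4²/20 = -52/5 kN·m
Load 2 — point force P=5 kN at a=8/5 m (b=L-a=12/5):
  R_A = Pb²(3a+b)/L³ = 5·(12/5)²·(3·(8/5)+(12/5))/4³ = 81/25 kN
  M_A = Pab²/L² = 5·(8/5)·(12/5)²/4² = 72/25 kN·m
  R_B = Pa²(a+3b)/L³ = 5·(8/5)²·((8/5)+3·(12/5))/4³ = 44/25 kN
  M_B = -Pa²b/L² = -5·(8/5)²·(12/5)/4² = -48/25 kN·m
Superposition: R_A = 276/25 kN, M_A = 736/75 kN·m, R_B = 499/25 kN, M_B = -308/25 kN·m

R_A = 276/25 kN, M_A = 736/75 kN·m, R_B = 499/25 kN, M_B = -308/25 kN·m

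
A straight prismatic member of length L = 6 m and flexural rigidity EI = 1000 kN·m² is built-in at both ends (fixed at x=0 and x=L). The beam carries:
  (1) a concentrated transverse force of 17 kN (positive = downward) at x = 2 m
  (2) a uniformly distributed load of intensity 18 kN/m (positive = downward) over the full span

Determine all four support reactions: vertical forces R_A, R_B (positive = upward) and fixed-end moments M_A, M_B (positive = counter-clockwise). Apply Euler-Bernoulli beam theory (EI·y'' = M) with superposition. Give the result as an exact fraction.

R_A = 1798/27 kN, M_A = 622/9 kN·m, R_B = 1577/27 kN, M_B = -554/9 kN·m

Load 1 — point force P=17 kN at a=2 m (b=L-a=4):
  R_A = Pb²(3a+b)/L³ = 17·4²·(3·2+4)/6³ = 340/27 kN
  M_A = Pab²/L² = 17·2·4²/6² = 136/9 kN·m
  R_B = Pa²(a+3b)/L³ = 17·2²·(2+3·4)/6³ = 119/27 kN
  M_B = -Pa²b/L² = -17·2²·4/6² = -68/9 kN·m
Load 2 — uniform load w=18 kN/m over full span:
  R_A = wL/2 = 18·6/2 = 54 kN
  M_A = wL²/12 = 18·6²/12 = 54 kN·m
  R_B = wL/2 = 18·6/2 = 54 kN
  M_B = -wL²/12 = -18·6²/12 = -54 kN·m
Superposition: R_A = 1798/27 kN, M_A = 622/9 kN·m, R_B = 1577/27 kN, M_B = -554/9 kN·m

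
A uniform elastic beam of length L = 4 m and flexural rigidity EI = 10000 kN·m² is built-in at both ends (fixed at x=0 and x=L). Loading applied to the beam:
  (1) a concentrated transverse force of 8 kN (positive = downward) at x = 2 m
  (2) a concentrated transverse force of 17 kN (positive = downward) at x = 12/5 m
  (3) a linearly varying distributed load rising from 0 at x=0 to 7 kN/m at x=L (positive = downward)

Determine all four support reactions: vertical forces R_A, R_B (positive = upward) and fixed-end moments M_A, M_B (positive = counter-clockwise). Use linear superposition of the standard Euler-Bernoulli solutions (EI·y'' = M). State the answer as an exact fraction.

Load 1 — point force P=8 kN at a=2 m (b=L-a=2):
  R_A = Pb²(3a+b)/L³ = 8·2²·(3·2+2)/4³ = 4 kN
  M_A = Pab²/L² = 8·2·2²/4² = 4 kN·m
  R_B = Pa²(a+3b)/L³ = 8·2²·(2+3·2)/4³ = 4 kN
  M_B = -Pa²b/L² = -8·2²·2/4² = -4 kN·m
Load 2 — point force P=17 kN at a=12/5 m (b=L-a=8/5):
  R_A = Pb²(3a+b)/L³ = 17·(8/5)²·(3·(12/5)+(8/5))/4³ = 748/125 kN
  M_A = Pab²/L² = 17·(12/5)·(8/5)²/4² = 816/125 kN·m
  R_B = Pa²(a+3b)/L³ = 17·(12/5)²·((12/5)+3·(8/5))/4³ = 1377/125 kN
  M_B = -Pa²b/L² = -17·(12/5)²·(8/5)/4² = -1224/125 kN·m
Load 3 — triangular load w₀=7 kN/m (0→w₀ over full span):
  R_A = 3w₀L/20 = 3·7·4/20 = 21/5 kN
  M_A = w₀L²/30 = 7·4²/30 = 56/15 kN·m
  R_B = 7w₀L/20 = 7·7·4/20 = 49/5 kN
  M_B = -w₀L²/20 = -7·4²/20 = -28/5 kN·m
Superposition: R_A = 1773/125 kN, M_A = 5348/375 kN·m, R_B = 3102/125 kN, M_B = -2424/125 kN·m

R_A = 1773/125 kN, M_A = 5348/375 kN·m, R_B = 3102/125 kN, M_B = -2424/125 kN·m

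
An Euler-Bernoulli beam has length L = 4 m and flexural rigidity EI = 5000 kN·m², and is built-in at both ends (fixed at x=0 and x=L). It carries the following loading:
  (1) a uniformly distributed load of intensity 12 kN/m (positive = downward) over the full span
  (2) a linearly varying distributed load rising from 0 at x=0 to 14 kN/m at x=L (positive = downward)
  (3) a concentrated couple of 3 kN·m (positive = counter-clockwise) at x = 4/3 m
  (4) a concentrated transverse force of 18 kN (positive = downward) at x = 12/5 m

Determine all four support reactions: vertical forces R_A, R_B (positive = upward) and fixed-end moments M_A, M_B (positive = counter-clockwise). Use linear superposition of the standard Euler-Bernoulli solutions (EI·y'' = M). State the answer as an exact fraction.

Load 1 — uniform load w=12 kN/m over full span:
  R_A = wL/2 = 12·4/2 = 24 kN
  M_A = wL²/12 = 12·4²/12 = 16 kN·m
  R_B = wL/2 = 12·4/2 = 24 kN
  M_B = -wL²/12 = -12·4²/12 = -16 kN·m
Load 2 — triangular load w₀=14 kN/m (0→w₀ over full span):
  R_A = 3w₀L/20 = 3·14·4/20 = 42/5 kN
  M_A = w₀L²/30 = 14·4²/30 = 112/15 kN·m
  R_B = 7w₀L/20 = 7·14·4/20 = 98/5 kN
  M_B = -w₀L²/20 = -14·4²/20 = -56/5 kN·m
Load 3 — applied couple M₀=3 kN·m at a=4/3 m (b=L-a=8/3):
  R_A = 6M₀ab/L³ = 6·3·(4/3)·(8/3)/4³ = 1 kN
  M_A = M₀b(2a-b)/L² = 3·(8/3)·(2·(4/3)-(8/3))/4² = 0 kN·m
  R_B = -6M₀ab/L³ = -6·3·(4/3)·(8/3)/4³ = -1 kN
  M_B = M₀a(2b-a)/L² = 3·(4/3)·(2·(8/3)-(4/3))/4² = 1 kN·m
Load 4 — point force P=18 kN at a=12/5 m (b=L-a=8/5):
  R_A = Pb²(3a+b)/L³ = 18·(8/5)²·(3·(12/5)+(8/5))/4³ = 792/125 kN
  M_A = Pab²/L² = 18·(12/5)·(8/5)²/4² = 864/125 kN·m
  R_B = Pa²(a+3b)/L³ = 18·(12/5)²·((12/5)+3·(8/5))/4³ = 1458/125 kN
  M_B = -Pa²b/L² = -18·(12/5)²·(8/5)/4² = -1296/125 kN·m
Superposition: R_A = 4967/125 kN, M_A = 11392/375 kN·m, R_B = 6783/125 kN, M_B = -4571/125 kN·m

R_A = 4967/125 kN, M_A = 11392/375 kN·m, R_B = 6783/125 kN, M_B = -4571/125 kN·m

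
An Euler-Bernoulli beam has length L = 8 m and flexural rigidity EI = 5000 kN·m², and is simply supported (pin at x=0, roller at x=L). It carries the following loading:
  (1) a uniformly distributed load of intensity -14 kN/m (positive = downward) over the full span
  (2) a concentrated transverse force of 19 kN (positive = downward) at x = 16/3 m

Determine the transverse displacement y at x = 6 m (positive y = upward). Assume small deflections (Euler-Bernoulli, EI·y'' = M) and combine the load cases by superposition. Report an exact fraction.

Load 1 — uniform load w=-14 kN/m over full span:
  y_1 = -wx(L³-2Lx²+x³)/(24EI) = -(-14)·6·(8³-2·8·6²+6³)/(24·5000) = 133/1250 m
Load 2 — point force P=19 kN at a=16/3 m (b=L-a=8/3):
  y_2 = -Pa(L-x)(2Lx-a²-x²)/(6LEI)  [x>a] = -19·(16/3)·(8-6)·(2·8·6-(16/3)²-6²)/(6·8·5000) = -1349/50625 m
Superposition: y = Σ y_i = 323/4050 m ≈ 0.079753 m

y(6) = 323/4050 m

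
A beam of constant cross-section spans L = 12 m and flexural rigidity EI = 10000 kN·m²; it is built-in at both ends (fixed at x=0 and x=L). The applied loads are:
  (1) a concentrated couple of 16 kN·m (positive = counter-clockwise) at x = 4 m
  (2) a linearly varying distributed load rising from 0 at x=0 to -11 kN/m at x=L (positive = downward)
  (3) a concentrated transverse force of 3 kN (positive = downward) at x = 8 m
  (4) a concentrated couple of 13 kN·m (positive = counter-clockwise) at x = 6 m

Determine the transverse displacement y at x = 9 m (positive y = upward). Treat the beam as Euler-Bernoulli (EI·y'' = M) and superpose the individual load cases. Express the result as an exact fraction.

y(9) = 30893/1600000 m

Load 1 — applied couple M₀=16 kN·m at a=4 m (b=L-a=8):
  y_1 = (R_Ax³/6 - M_Ax²/2 - M₀(x-a)²/2)/EI  [x>a] with R_A=16/9, M_A=0 = ((16/9)·9³/6 - 0·9²/2 - 16·(9-4)²/2)/10000 = 1/625 m
Load 2 — triangular load w₀=-11 kN/m (0→w₀ over full span):
  y_2 = -w₀x²(L-x)²(x+2L)/(120LEI) = -(-11)·9²·(12-9)²·(9+2·12)/(120·12·10000) = 29403/1600000 m
Load 3 — point force P=3 kN at a=8 m (b=L-a=4):
  y_3 = -Pa²(L-x)²(3bL-(3b+a)(L-x))/(6L³EI)  [x>a] = -3·8²·(12-9)²·(3·4·12-(3·4+8)·(12-9))/(6·12³·10000) = -7/5000 m
Load 4 — applied couple M₀=13 kN·m at a=6 m (b=L-a=6):
  y_4 = (R_Ax³/6 - M_Ax²/2 - M₀(x-a)²/2)/EI  [x>a] with R_A=13/8, M_A=13/4 = ((13/8)·9³/6 - (13/4)·9²/2 - 13·(9-6)²/2)/10000 = 117/160000 m
Superposition: y = Σ y_i = 30893/1600000 m ≈ 0.019308 m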